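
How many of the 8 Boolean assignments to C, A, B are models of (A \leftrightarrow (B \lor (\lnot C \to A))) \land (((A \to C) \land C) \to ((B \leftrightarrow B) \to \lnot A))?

Initial set: {((A \leftrightarrow (B \lor (\lnot C \to A))) \land (((A \to C) \land C) \to ((B \leftrightarrow B) \to \lnot A)))}.
((A \leftrightarrow (B \lor (\lnot C \to A))) \land (((A \to C) \land C) \to ((B \leftrightarrow B) \to \lnot A))): α-rule — add (A \leftrightarrow (B \lor (\lnot C \to A))), (((A \to C) \land C) \to ((B \leftrightarrow B) \to \lnot A)).
(A \leftrightarrow (B \lor (\lnot C \to A))): β-rule — branch into A, (B \lor (\lnot C \to A))  //  \lnot A, \lnot (B \lor (\lnot C \to A)).
  branch 1 (add A, (B \lor (\lnot C \to A))):
    (((A \to C) \land C) \to ((B \leftrightarrow B) \to \lnot A)): β-rule — branch into \lnot ((A \to C) \land C)  //  ((B \leftrightarrow B) \to \lnot A).
      branch 1.1 (add \lnot ((A \to C) \land C)):
        (B \lor (\lnot C \to A)): β-rule — branch into B  //  (\lnot C \to A).
          branch 1.1.1 (add B):
            \lnot ((A \to C) \land C): β-rule — branch into \lnot (A \to C)  //  \lnot C.
              branch 1.1.1.1 (add \lnot (A \to C)):
                \lnot (A \to C): α-rule — add A, \lnot C.
                ○ open, literals {A=true, B=true, C=false}.
              branch 1.1.1.2 (add \lnot C):
                ○ open, literals {A=true, B=true, C=false}.
          branch 1.1.2 (add (\lnot C \to A)):
            \lnot ((A \to C) \land C): β-rule — branch into \lnot (A \to C)  //  \lnot C.
              branch 1.1.2.1 (add \lnot (A \to C)):
                \lnot (A \to C): α-rule — add A, \lnot C.
                (\lnot C \to A): β-rule — branch into \lnot \lnot C  //  A.
                  branch 1.1.2.1.1 (add \lnot \lnot C):
                    × closes — contains both C and \lnot C.
                  branch 1.1.2.1.2 (add A):
                    ○ open, literals {A=true, C=false}.
              branch 1.1.2.2 (add \lnot C):
                (\lnot C \to A): β-rule — branch into \lnot \lnot C  //  A.
                  branch 1.1.2.2.1 (add \lnot \lnot C):
                    × closes — contains both C and \lnot C.
                  branch 1.1.2.2.2 (add A):
                    ○ open, literals {A=true, C=false}.
      branch 1.2 (add ((B \leftrightarrow B) \to \lnot A)):
        (B \lor (\lnot C \to A)): β-rule — branch into B  //  (\lnot C \to A).
          branch 1.2.1 (add B):
            ((B \leftrightarrow B) \to \lnot A): β-rule — branch into \lnot (B \leftrightarrow B)  //  \lnot A.
              branch 1.2.1.1 (add \lnot (B \leftrightarrow B)):
                \lnot (B \leftrightarrow B): β-rule — branch into B, \lnot B  //  \lnot B, B.
                  branch 1.2.1.1.1 (add B, \lnot B):
                    × closes — contains both B and \lnot B.
                  branch 1.2.1.1.2 (add \lnot B, B):
                    × closes — contains both B and \lnot B.
              branch 1.2.1.2 (add \lnot A):
                × closes — contains both A and \lnot A.
          branch 1.2.2 (add (\lnot C \to A)):
            ((B \leftrightarrow B) \to \lnot A): β-rule — branch into \lnot (B \leftrightarrow B)  //  \lnot A.
              branch 1.2.2.1 (add \lnot (B \leftrightarrow B)):
                (\lnot C \to A): β-rule — branch into \lnot \lnot C  //  A.
                  branch 1.2.2.1.1 (add \lnot \lnot C):
                    \lnot (B \leftrightarrow B): β-rule — branch into B, \lnot B  //  \lnot B, B.
                      branch 1.2.2.1.1.1 (add B, \lnot B):
                        × closes — contains both B and \lnot B.
                      branch 1.2.2.1.1.2 (add \lnot B, B):
                        × closes — contains both B and \lnot B.
                  branch 1.2.2.1.2 (add A):
                    \lnot (B \leftrightarrow B): β-rule — branch into B, \lnot B  //  \lnot B, B.
                      branch 1.2.2.1.2.1 (add B, \lnot B):
                        × closes — contains both B and \lnot B.
                      branch 1.2.2.1.2.2 (add \lnot B, B):
                        × closes — contains both B and \lnot B.
              branch 1.2.2.2 (add \lnot A):
                × closes — contains both A and \lnot A.
  branch 2 (add \lnot A, \lnot (B \lor (\lnot C \to A))):
    \lnot (B \lor (\lnot C \to A)): α-rule — add \lnot B, \lnot (\lnot C \to A).
    \lnot (\lnot C \to A): α-rule — add \lnot C, \lnot A.
    (((A \to C) \land C) \to ((B \leftrightarrow B) \to \lnot A)): β-rule — branch into \lnot ((A \to C) \land C)  //  ((B \leftrightarrow B) \to \lnot A).
      branch 2.1 (add \lnot ((A \to C) \land C)):
        \lnot ((A \to C) \land C): β-rule — branch into \lnot (A \to C)  //  \lnot C.
          branch 2.1.1 (add \lnot (A \to C)):
            \lnot (A \to C): α-rule — add A, \lnot C.
            × closes — contains both A and \lnot A.
          branch 2.1.2 (add \lnot C):
            ○ open, literals {A=false, B=false, C=false}.
      branch 2.2 (add ((B \leftrightarrow B) \to \lnot A)):
        ((B \leftrightarrow B) \to \lnot A): β-rule — branch into \lnot (B \leftrightarrow B)  //  \lnot A.
          branch 2.2.1 (add \lnot (B \leftrightarrow B)):
            \lnot (B \leftrightarrow B): β-rule — branch into B, \lnot B  //  \lnot B, B.
              branch 2.2.1.1 (add B, \lnot B):
                × closes — contains both B and \lnot B.
              branch 2.2.1.2 (add \lnot B, B):
                × closes — contains both B and \lnot B.
          branch 2.2.2 (add \lnot A):
            ○ open, literals {A=false, B=false, C=false}.
13 branches closed, 6 open.
Each open branch fixes some atoms; the unmentioned ones are free. Counting distinct full assignments: branch {A=true, B=true, C=false} (none free) contributes 1 new; branch {A=true, B=true, C=false} (none free) contributes 0 new; branch {A=true, C=false} (B) contributes 1 new; branch {A=true, C=false} (B) contributes 0 new; branch {A=false, B=false, C=false} (none free) contributes 1 new; branch {A=false, B=false, C=false} (none free) contributes 0 new. Total: 3.

3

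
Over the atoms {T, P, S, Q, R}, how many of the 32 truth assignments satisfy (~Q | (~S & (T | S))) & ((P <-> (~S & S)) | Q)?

12

Initial set: {((~Q | (~S & (T | S))) & ((P <-> (~S & S)) | Q))}.
((~Q | (~S & (T | S))) & ((P <-> (~S & S)) | Q)): α-rule — add (~Q | (~S & (T | S))), ((P <-> (~S & S)) | Q).
(~Q | (~S & (T | S))): β-rule — branch into ~Q  //  (~S & (T | S)).
  branch 1 (add ~Q):
    ((P <-> (~S & S)) | Q): β-rule — branch into (P <-> (~S & S))  //  Q.
      branch 1.1 (add (P <-> (~S & S))):
        (P <-> (~S & S)): β-rule — branch into P, (~S & S)  //  ~P, ~(~S & S).
          branch 1.1.1 (add P, (~S & S)):
            (~S & S): α-rule — add ~S, S.
            × closes — contains both S and ~S.
          branch 1.1.2 (add ~P, ~(~S & S)):
            ~(~S & S): β-rule — branch into ~~S  //  ~S.
              branch 1.1.2.1 (add ~~S):
                ○ open, literals {P=0, Q=0, S=1}.
              branch 1.1.2.2 (add ~S):
                ○ open, literals {P=0, Q=0, S=0}.
      branch 1.2 (add Q):
        × closes — contains both Q and ~Q.
  branch 2 (add (~S & (T | S))):
    (~S & (T | S)): α-rule — add ~S, (T | S).
    ((P <-> (~S & S)) | Q): β-rule — branch into (P <-> (~S & S))  //  Q.
      branch 2.1 (add (P <-> (~S & S))):
        (T | S): β-rule — branch into T  //  S.
          branch 2.1.1 (add T):
            (P <-> (~S & S)): β-rule — branch into P, (~S & S)  //  ~P, ~(~S & S).
              branch 2.1.1.1 (add P, (~S & S)):
                (~S & S): α-rule — add ~S, S.
                × closes — contains both S and ~S.
              branch 2.1.1.2 (add ~P, ~(~S & S)):
                ~(~S & S): β-rule — branch into ~~S  //  ~S.
                  branch 2.1.1.2.1 (add ~~S):
                    × closes — contains both S and ~S.
                  branch 2.1.1.2.2 (add ~S):
                    ○ open, literals {P=0, S=0, T=1}.
          branch 2.1.2 (add S):
            × closes — contains both S and ~S.
      branch 2.2 (add Q):
        (T | S): β-rule — branch into T  //  S.
          branch 2.2.1 (add T):
            ○ open, literals {Q=1, S=0, T=1}.
          branch 2.2.2 (add S):
            × closes — contains both S and ~S.
6 branches closed, 4 open.
Each open branch fixes some atoms; the unmentioned ones are free. Counting distinct full assignments: branch {P=0, Q=0, S=1} (T, R) contributes 4 new; branch {P=0, Q=0, S=0} (T, R) contributes 4 new; branch {P=0, S=0, T=1} (Q, R) contributes 2 new; branch {Q=1, S=0, T=1} (P, R) contributes 2 new. Total: 12.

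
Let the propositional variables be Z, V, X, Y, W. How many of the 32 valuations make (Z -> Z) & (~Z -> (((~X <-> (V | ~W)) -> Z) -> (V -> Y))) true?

30

Initial set: {((Z -> Z) & (~Z -> (((~X <-> (V | ~W)) -> Z) -> (V -> Y))))}.
((Z -> Z) & (~Z -> (((~X <-> (V | ~W)) -> Z) -> (V -> Y)))): α-rule — add (Z -> Z), (~Z -> (((~X <-> (V | ~W)) -> Z) -> (V -> Y))).
(Z -> Z): β-rule — branch into ~Z  //  Z.
  branch 1 (add ~Z):
    (~Z -> (((~X <-> (V | ~W)) -> Z) -> (V -> Y))): β-rule — branch into ~~Z  //  (((~X <-> (V | ~W)) -> Z) -> (V -> Y)).
      branch 1.1 (add ~~Z):
        × closes — contains both Z and ~Z.
      branch 1.2 (add (((~X <-> (V | ~W)) -> Z) -> (V -> Y))):
        (((~X <-> (V | ~W)) -> Z) -> (V -> Y)): β-rule — branch into ~((~X <-> (V | ~W)) -> Z)  //  (V -> Y).
          branch 1.2.1 (add ~((~X <-> (V | ~W)) -> Z)):
            ~((~X <-> (V | ~W)) -> Z): α-rule — add (~X <-> (V | ~W)), ~Z.
            (~X <-> (V | ~W)): β-rule — branch into ~X, (V | ~W)  //  ~~X, ~(V | ~W).
              branch 1.2.1.1 (add ~X, (V | ~W)):
                (V | ~W): β-rule — branch into V  //  ~W.
                  branch 1.2.1.1.1 (add V):
                    ○ open, literals {V=T, X=F, Z=F}.
                  branch 1.2.1.1.2 (add ~W):
                    ○ open, literals {W=F, X=F, Z=F}.
              branch 1.2.1.2 (add ~~X, ~(V | ~W)):
                ~(V | ~W): α-rule — add ~V, ~~W.
                ○ open, literals {V=F, W=T, X=T, Z=F}.
          branch 1.2.2 (add (V -> Y)):
            (V -> Y): β-rule — branch into ~V  //  Y.
              branch 1.2.2.1 (add ~V):
                ○ open, literals {V=F, Z=F}.
              branch 1.2.2.2 (add Y):
                ○ open, literals {Y=T, Z=F}.
  branch 2 (add Z):
    (~Z -> (((~X <-> (V | ~W)) -> Z) -> (V -> Y))): β-rule — branch into ~~Z  //  (((~X <-> (V | ~W)) -> Z) -> (V -> Y)).
      branch 2.1 (add ~~Z):
        ○ open, literals {Z=T}.
      branch 2.2 (add (((~X <-> (V | ~W)) -> Z) -> (V -> Y))):
        (((~X <-> (V | ~W)) -> Z) -> (V -> Y)): β-rule — branch into ~((~X <-> (V | ~W)) -> Z)  //  (V -> Y).
          branch 2.2.1 (add ~((~X <-> (V | ~W)) -> Z)):
            ~((~X <-> (V | ~W)) -> Z): α-rule — add (~X <-> (V | ~W)), ~Z.
            × closes — contains both Z and ~Z.
          branch 2.2.2 (add (V -> Y)):
            (V -> Y): β-rule — branch into ~V  //  Y.
              branch 2.2.2.1 (add ~V):
                ○ open, literals {V=F, Z=T}.
              branch 2.2.2.2 (add Y):
                ○ open, literals {Y=T, Z=T}.
2 branches closed, 8 open.
Each open branch fixes some atoms; the unmentioned ones are free. Counting distinct full assignments: branch {V=T, X=F, Z=F} (Y, W) contributes 4 new; branch {W=F, X=F, Z=F} (V, Y) contributes 2 new; branch {V=F, W=T, X=T, Z=F} (Y) contributes 2 new; branch {V=F, Z=F} (X, Y, W) contributes 4 new; branch {Y=T, Z=F} (V, X, W) contributes 2 new; branch {Z=T} (V, X, Y, W) contributes 16 new; branch {V=F, Z=T} (X, Y, W) contributes 0 new; branch {Y=T, Z=T} (V, X, W) contributes 0 new. Total: 30.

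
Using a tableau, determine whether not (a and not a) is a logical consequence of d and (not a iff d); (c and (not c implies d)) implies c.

Initial set: {(d and (not a iff d)); ((c and (not c implies d)) implies c); not not (a and not a)}.
(d and (not a iff d)): α-rule — add d, (not a iff d).
not not (a and not a): α-rule — add a, not a.
× closes — contains both a and not a.
All 1 branch closes.
Every branch closed, so the premises entail the conclusion.

Yes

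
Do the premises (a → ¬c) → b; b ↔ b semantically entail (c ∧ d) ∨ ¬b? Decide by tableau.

No

Initial set: {((a → ¬c) → b); (b ↔ b); ¬((c ∧ d) ∨ ¬b)}.
¬((c ∧ d) ∨ ¬b): α-rule — add ¬(c ∧ d), ¬¬b.
((a → ¬c) → b): β-rule — branch into ¬(a → ¬c)  //  b.
  branch 1 (add ¬(a → ¬c)):
    ¬(a → ¬c): α-rule — add a, ¬¬c.
    (b ↔ b): β-rule — branch into b, b  //  ¬b, ¬b.
      branch 1.1 (add b, b):
        ¬(c ∧ d): β-rule — branch into ¬c  //  ¬d.
          branch 1.1.1 (add ¬c):
            × closes — contains both c and ¬c.
          branch 1.1.2 (add ¬d):
            ○ open, literals {a=1, b=1, c=1, d=0}.
      branch 1.2 (add ¬b, ¬b):
        × closes — contains both b and ¬b.
  branch 2 (add b):
    (b ↔ b): β-rule — branch into b, b  //  ¬b, ¬b.
      branch 2.1 (add b, b):
        ¬(c ∧ d): β-rule — branch into ¬c  //  ¬d.
          branch 2.1.1 (add ¬c):
            ○ open, literals {b=1, c=0}.
          branch 2.1.2 (add ¬d):
            ○ open, literals {b=1, d=0}.
      branch 2.2 (add ¬b, ¬b):
        × closes — contains both b and ¬b.
3 branches closed, 3 open.
An open branch gives a countermodel: a=1, b=1, c=1, d=0 (unmentioned atoms arbitrary); the premises hold there but the conclusion fails.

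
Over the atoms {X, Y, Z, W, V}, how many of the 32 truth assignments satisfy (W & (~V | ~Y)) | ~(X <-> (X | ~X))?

22

Initial set: {((W & (~V | ~Y)) | ~(X <-> (X | ~X)))}.
((W & (~V | ~Y)) | ~(X <-> (X | ~X))): β-rule — branch into (W & (~V | ~Y))  //  ~(X <-> (X | ~X)).
  branch 1 (add (W & (~V | ~Y))):
    (W & (~V | ~Y)): α-rule — add W, (~V | ~Y).
    (~V | ~Y): β-rule — branch into ~V  //  ~Y.
      branch 1.1 (add ~V):
        ○ open, literals {V=false, W=true}.
      branch 1.2 (add ~Y):
        ○ open, literals {W=true, Y=false}.
  branch 2 (add ~(X <-> (X | ~X))):
    ~(X <-> (X | ~X)): β-rule — branch into X, ~(X | ~X)  //  ~X, (X | ~X).
      branch 2.1 (add X, ~(X | ~X)):
        ~(X | ~X): α-rule — add ~X, ~~X.
        × closes — contains both X and ~X.
      branch 2.2 (add ~X, (X | ~X)):
        (X | ~X): β-rule — branch into X  //  ~X.
          branch 2.2.1 (add X):
            × closes — contains both X and ~X.
          branch 2.2.2 (add ~X):
            ○ open, literals {X=false}.
2 branches closed, 3 open.
Each open branch fixes some atoms; the unmentioned ones are free. Counting distinct full assignments: branch {V=false, W=true} (X, Y, Z) contributes 8 new; branch {W=true, Y=false} (X, Z, V) contributes 4 new; branch {X=false} (Y, Z, W, V) contributes 10 new. Total: 22.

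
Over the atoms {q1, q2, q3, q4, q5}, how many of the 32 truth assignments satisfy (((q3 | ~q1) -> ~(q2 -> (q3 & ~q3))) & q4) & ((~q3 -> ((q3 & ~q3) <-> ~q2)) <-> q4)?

Initial set: {((((q3 | ~q1) -> ~(q2 -> (q3 & ~q3))) & q4) & ((~q3 -> ((q3 & ~q3) <-> ~q2)) <-> q4))}.
((((q3 | ~q1) -> ~(q2 -> (q3 & ~q3))) & q4) & ((~q3 -> ((q3 & ~q3) <-> ~q2)) <-> q4)): α-rule — add (((q3 | ~q1) -> ~(q2 -> (q3 & ~q3))) & q4), ((~q3 -> ((q3 & ~q3) <-> ~q2)) <-> q4).
(((q3 | ~q1) -> ~(q2 -> (q3 & ~q3))) & q4): α-rule — add ((q3 | ~q1) -> ~(q2 -> (q3 & ~q3))), q4.
((~q3 -> ((q3 & ~q3) <-> ~q2)) <-> q4): β-rule — branch into (~q3 -> ((q3 & ~q3) <-> ~q2)), q4  //  ~(~q3 -> ((q3 & ~q3) <-> ~q2)), ~q4.
  branch 1 (add (~q3 -> ((q3 & ~q3) <-> ~q2)), q4):
    ((q3 | ~q1) -> ~(q2 -> (q3 & ~q3))): β-rule — branch into ~(q3 | ~q1)  //  ~(q2 -> (q3 & ~q3)).
      branch 1.1 (add ~(q3 | ~q1)):
        ~(q3 | ~q1): α-rule — add ~q3, ~~q1.
        (~q3 -> ((q3 & ~q3) <-> ~q2)): β-rule — branch into ~~q3  //  ((q3 & ~q3) <-> ~q2).
          branch 1.1.1 (add ~~q3):
            × closes — contains both q3 and ~q3.
          branch 1.1.2 (add ((q3 & ~q3) <-> ~q2)):
            ((q3 & ~q3) <-> ~q2): β-rule — branch into (q3 & ~q3), ~q2  //  ~(q3 & ~q3), ~~q2.
              branch 1.1.2.1 (add (q3 & ~q3), ~q2):
                (q3 & ~q3): α-rule — add q3, ~q3.
                × closes — contains both q3 and ~q3.
              branch 1.1.2.2 (add ~(q3 & ~q3), ~~q2):
                ~(q3 & ~q3): β-rule — branch into ~q3  //  ~~q3.
                  branch 1.1.2.2.1 (add ~q3):
                    ○ open, literals {q1=T, q2=T, q3=F, q4=T}.
                  branch 1.1.2.2.2 (add ~~q3):
                    × closes — contains both q3 and ~q3.
      branch 1.2 (add ~(q2 -> (q3 & ~q3))):
        ~(q2 -> (q3 & ~q3)): α-rule — add q2, ~(q3 & ~q3).
        (~q3 -> ((q3 & ~q3) <-> ~q2)): β-rule — branch into ~~q3  //  ((q3 & ~q3) <-> ~q2).
          branch 1.2.1 (add ~~q3):
            ~(q3 & ~q3): β-rule — branch into ~q3  //  ~~q3.
              branch 1.2.1.1 (add ~q3):
                × closes — contains both q3 and ~q3.
              branch 1.2.1.2 (add ~~q3):
                ○ open, literals {q2=T, q3=T, q4=T}.
          branch 1.2.2 (add ((q3 & ~q3) <-> ~q2)):
            ~(q3 & ~q3): β-rule — branch into ~q3  //  ~~q3.
              branch 1.2.2.1 (add ~q3):
                ((q3 & ~q3) <-> ~q2): β-rule — branch into (q3 & ~q3), ~q2  //  ~(q3 & ~q3), ~~q2.
                  branch 1.2.2.1.1 (add (q3 & ~q3), ~q2):
                    × closes — contains both q2 and ~q2.
                  branch 1.2.2.1.2 (add ~(q3 & ~q3), ~~q2):
                    ~(q3 & ~q3): β-rule — branch into ~q3  //  ~~q3.
                      branch 1.2.2.1.2.1 (add ~q3):
                        ○ open, literals {q2=T, q3=F, q4=T}.
                      branch 1.2.2.1.2.2 (add ~~q3):
                        × closes — contains both q3 and ~q3.
              branch 1.2.2.2 (add ~~q3):
                ((q3 & ~q3) <-> ~q2): β-rule — branch into (q3 & ~q3), ~q2  //  ~(q3 & ~q3), ~~q2.
                  branch 1.2.2.2.1 (add (q3 & ~q3), ~q2):
                    × closes — contains both q2 and ~q2.
                  branch 1.2.2.2.2 (add ~(q3 & ~q3), ~~q2):
                    ~(q3 & ~q3): β-rule — branch into ~q3  //  ~~q3.
                      branch 1.2.2.2.2.1 (add ~q3):
                        × closes — contains both q3 and ~q3.
                      branch 1.2.2.2.2.2 (add ~~q3):
                        ○ open, literals {q2=T, q3=T, q4=T}.
  branch 2 (add ~(~q3 -> ((q3 & ~q3) <-> ~q2)), ~q4):
    × closes — contains both q4 and ~q4.
9 branches closed, 4 open.
Each open branch fixes some atoms; the unmentioned ones are free. Counting distinct full assignments: branch {q1=T, q2=T, q3=F, q4=T} (q5) contributes 2 new; branch {q2=T, q3=T, q4=T} (q1, q5) contributes 4 new; branch {q2=T, q3=F, q4=T} (q1, q5) contributes 2 new; branch {q2=T, q3=T, q4=T} (q1, q5) contributes 0 new. Total: 8.

8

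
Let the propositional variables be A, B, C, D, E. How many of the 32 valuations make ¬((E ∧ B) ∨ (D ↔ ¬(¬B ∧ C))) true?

Initial set: {T ¬((E ∧ B) ∨ (D ↔ ¬(¬B ∧ C)))}.
T ¬((E ∧ B) ∨ (D ↔ ¬(¬B ∧ C))): α-rule — add F (E ∧ B), F (D ↔ ¬(¬B ∧ C)).
F (E ∧ B): β-rule — branch into F E  //  F B.
  branch 1 (add F E):
    F (D ↔ ¬(¬B ∧ C)): β-rule — branch into T D, F ¬(¬B ∧ C)  //  F D, T ¬(¬B ∧ C).
      branch 1.1 (add T D, F ¬(¬B ∧ C)):
        F ¬(¬B ∧ C): α-rule — add T ¬B, T C.
        ○ open, literals {B=false, C=true, D=true, E=false}.
      branch 1.2 (add F D, T ¬(¬B ∧ C)):
        T ¬(¬B ∧ C): β-rule — branch into F ¬B  //  F C.
          branch 1.2.1 (add F ¬B):
            ○ open, literals {B=true, D=false, E=false}.
          branch 1.2.2 (add F C):
            ○ open, literals {C=false, D=false, E=false}.
  branch 2 (add F B):
    F (D ↔ ¬(¬B ∧ C)): β-rule — branch into T D, F ¬(¬B ∧ C)  //  F D, T ¬(¬B ∧ C).
      branch 2.1 (add T D, F ¬(¬B ∧ C)):
        F ¬(¬B ∧ C): α-rule — add T ¬B, T C.
        ○ open, literals {B=false, C=true, D=true}.
      branch 2.2 (add F D, T ¬(¬B ∧ C)):
        T ¬(¬B ∧ C): β-rule — branch into F ¬B  //  F C.
          branch 2.2.1 (add F ¬B):
            × closes — contains both B and ¬B.
          branch 2.2.2 (add F C):
            ○ open, literals {B=false, C=false, D=false}.
1 branch closed, 5 open.
Each open branch fixes some atoms; the unmentioned ones are free. Counting distinct full assignments: branch {B=false, C=true, D=true, E=false} (A) contributes 2 new; branch {B=true, D=false, E=false} (A, C) contributes 4 new; branch {C=false, D=false, E=false} (A, B) contributes 2 new; branch {B=false, C=true, D=true} (A, E) contributes 2 new; branch {B=false, C=false, D=false} (A, E) contributes 2 new. Total: 12.

12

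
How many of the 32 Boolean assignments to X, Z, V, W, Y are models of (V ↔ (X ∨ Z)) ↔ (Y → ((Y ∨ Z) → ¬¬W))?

Initial set: {((V ↔ (X ∨ Z)) ↔ (Y → ((Y ∨ Z) → ¬¬W)))}.
((V ↔ (X ∨ Z)) ↔ (Y → ((Y ∨ Z) → ¬¬W))): β-rule — branch into (V ↔ (X ∨ Z)), (Y → ((Y ∨ Z) → ¬¬W))  //  ¬(V ↔ (X ∨ Z)), ¬(Y → ((Y ∨ Z) → ¬¬W)).
  branch 1 (add (V ↔ (X ∨ Z)), (Y → ((Y ∨ Z) → ¬¬W))):
    (V ↔ (X ∨ Z)): β-rule — branch into V, (X ∨ Z)  //  ¬V, ¬(X ∨ Z).
      branch 1.1 (add V, (X ∨ Z)):
        (Y → ((Y ∨ Z) → ¬¬W)): β-rule — branch into ¬Y  //  ((Y ∨ Z) → ¬¬W).
          branch 1.1.1 (add ¬Y):
            (X ∨ Z): β-rule — branch into X  //  Z.
              branch 1.1.1.1 (add X):
                ○ open, literals {V=T, X=T, Y=F}.
              branch 1.1.1.2 (add Z):
                ○ open, literals {V=T, Y=F, Z=T}.
          branch 1.1.2 (add ((Y ∨ Z) → ¬¬W)):
            (X ∨ Z): β-rule — branch into X  //  Z.
              branch 1.1.2.1 (add X):
                ((Y ∨ Z) → ¬¬W): β-rule — branch into ¬(Y ∨ Z)  //  ¬¬W.
                  branch 1.1.2.1.1 (add ¬(Y ∨ Z)):
                    ¬(Y ∨ Z): α-rule — add ¬Y, ¬Z.
                    ○ open, literals {V=T, X=T, Y=F, Z=F}.
                  branch 1.1.2.1.2 (add ¬¬W):
                    ¬¬W: drop double negation, giving W.
                    ○ open, literals {V=T, W=T, X=T}.
              branch 1.1.2.2 (add Z):
                ((Y ∨ Z) → ¬¬W): β-rule — branch into ¬(Y ∨ Z)  //  ¬¬W.
                  branch 1.1.2.2.1 (add ¬(Y ∨ Z)):
                    ¬(Y ∨ Z): α-rule — add ¬Y, ¬Z.
                    × closes — contains both Z and ¬Z.
                  branch 1.1.2.2.2 (add ¬¬W):
                    ¬¬W: drop double negation, giving W.
                    ○ open, literals {V=T, W=T, Z=T}.
      branch 1.2 (add ¬V, ¬(X ∨ Z)):
        ¬(X ∨ Z): α-rule — add ¬X, ¬Z.
        (Y → ((Y ∨ Z) → ¬¬W)): β-rule — branch into ¬Y  //  ((Y ∨ Z) → ¬¬W).
          branch 1.2.1 (add ¬Y):
            ○ open, literals {V=F, X=F, Y=F, Z=F}.
          branch 1.2.2 (add ((Y ∨ Z) → ¬¬W)):
            ((Y ∨ Z) → ¬¬W): β-rule — branch into ¬(Y ∨ Z)  //  ¬¬W.
              branch 1.2.2.1 (add ¬(Y ∨ Z)):
                ¬(Y ∨ Z): α-rule — add ¬Y, ¬Z.
                ○ open, literals {V=F, X=F, Y=F, Z=F}.
              branch 1.2.2.2 (add ¬¬W):
                ¬¬W: drop double negation, giving W.
                ○ open, literals {V=F, W=T, X=F, Z=F}.
  branch 2 (add ¬(V ↔ (X ∨ Z)), ¬(Y → ((Y ∨ Z) → ¬¬W))):
    ¬(Y → ((Y ∨ Z) → ¬¬W)): α-rule — add Y, ¬((Y ∨ Z) → ¬¬W).
    ¬((Y ∨ Z) → ¬¬W): α-rule — add (Y ∨ Z), ¬¬¬W.
    ¬¬¬W: drop double negation, giving ¬W.
    ¬(V ↔ (X ∨ Z)): β-rule — branch into V, ¬(X ∨ Z)  //  ¬V, (X ∨ Z).
      branch 2.1 (add V, ¬(X ∨ Z)):
        ¬(X ∨ Z): α-rule — add ¬X, ¬Z.
        (Y ∨ Z): β-rule — branch into Y  //  Z.
          branch 2.1.1 (add Y):
            ○ open, literals {V=T, W=F, X=F, Y=T, Z=F}.
          branch 2.1.2 (add Z):
            × closes — contains both Z and ¬Z.
      branch 2.2 (add ¬V, (X ∨ Z)):
        (Y ∨ Z): β-rule — branch into Y  //  Z.
          branch 2.2.1 (add Y):
            (X ∨ Z): β-rule — branch into X  //  Z.
              branch 2.2.1.1 (add X):
                ○ open, literals {V=F, W=F, X=T, Y=T}.
              branch 2.2.1.2 (add Z):
                ○ open, literals {V=F, W=F, Y=T, Z=T}.
          branch 2.2.2 (add Z):
            (X ∨ Z): β-rule — branch into X  //  Z.
              branch 2.2.2.1 (add X):
                ○ open, literals {V=F, W=F, X=T, Y=T, Z=T}.
              branch 2.2.2.2 (add Z):
                ○ open, literals {V=F, W=F, Y=T, Z=T}.
2 branches closed, 13 open.
Each open branch fixes some atoms; the unmentioned ones are free. Counting distinct full assignments: branch {V=T, X=T, Y=F} (Z, W) contributes 4 new; branch {V=T, Y=F, Z=T} (X, W) contributes 2 new; branch {V=T, X=T, Y=F, Z=F} (W) contributes 0 new; branch {V=T, W=T, X=T} (Z, Y) contributes 2 new; branch {V=T, W=T, Z=T} (X, Y) contributes 1 new; branch {V=F, X=F, Y=F, Z=F} (W) contributes 2 new; branch {V=F, X=F, Y=F, Z=F} (W) contributes 0 new; branch {V=F, W=T, X=F, Z=F} (Y) contributes 1 new; branch {V=T, W=F, X=F, Y=T, Z=F} (none free) contributes 1 new; branch {V=F, W=F, X=T, Y=T} (Z) contributes 2 new; branch {V=F, W=F, Y=T, Z=T} (X) contributes 1 new; branch {V=F, W=F, X=T, Y=T, Z=T} (none free) contributes 0 new; branch {V=F, W=F, Y=T, Z=T} (X) contributes 0 new. Total: 16.

16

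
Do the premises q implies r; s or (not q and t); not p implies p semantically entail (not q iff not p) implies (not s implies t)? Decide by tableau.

Yes

Initial set: {T (q implies r); T (s or (not q and t)); T (not p implies p); F ((not q iff not p) implies (not s implies t))}.
F ((not q iff not p) implies (not s implies t)): α-rule — add T (not q iff not p), F (not s implies t).
F (not s implies t): α-rule — add T not s, F t.
T (q implies r): β-rule — branch into F q  //  T r.
  branch 1 (add F q):
    T (s or (not q and t)): β-rule — branch into T s  //  T (not q and t).
      branch 1.1 (add T s):
        × closes — contains both s and not s.
      branch 1.2 (add T (not q and t)):
        T (not q and t): α-rule — add T not q, T t.
        × closes — contains both t and not t.
  branch 2 (add T r):
    T (s or (not q and t)): β-rule — branch into T s  //  T (not q and t).
      branch 2.1 (add T s):
        × closes — contains both s and not s.
      branch 2.2 (add T (not q and t)):
        T (not q and t): α-rule — add T not q, T t.
        × closes — contains both t and not t.
All 4 branches close.
Every branch closed, so the premises entail the conclusion.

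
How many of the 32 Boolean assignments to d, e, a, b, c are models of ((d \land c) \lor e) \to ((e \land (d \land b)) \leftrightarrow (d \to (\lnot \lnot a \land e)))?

Initial set: {(((d \land c) \lor e) \to ((e \land (d \land b)) \leftrightarrow (d \to (\lnot \lnot a \land e))))}.
(((d \land c) \lor e) \to ((e \land (d \land b)) \leftrightarrow (d \to (\lnot \lnot a \land e)))): β-rule — branch into \lnot ((d \land c) \lor e)  //  ((e \land (d \land b)) \leftrightarrow (d \to (\lnot \lnot a \land e))).
  branch 1 (add \lnot ((d \land c) \lor e)):
    \lnot ((d \land c) \lor e): α-rule — add \lnot (d \land c), \lnot e.
    \lnot (d \land c): β-rule — branch into \lnot d  //  \lnot c.
      branch 1.1 (add \lnot d):
        ○ open, literals {d=F, e=F}.
      branch 1.2 (add \lnot c):
        ○ open, literals {c=F, e=F}.
  branch 2 (add ((e \land (d \land b)) \leftrightarrow (d \to (\lnot \lnot a \land e)))):
    ((e \land (d \land b)) \leftrightarrow (d \to (\lnot \lnot a \land e))): β-rule — branch into (e \land (d \land b)), (d \to (\lnot \lnot a \land e))  //  \lnot (e \land (d \land b)), \lnot (d \to (\lnot \lnot a \land e)).
      branch 2.1 (add (e \land (d \land b)), (d \to (\lnot \lnot a \land e))):
        (e \land (d \land b)): α-rule — add e, (d \land b).
        (d \land b): α-rule — add d, b.
        (d \to (\lnot \lnot a \land e)): β-rule — branch into \lnot d  //  (\lnot \lnot a \land e).
          branch 2.1.1 (add \lnot d):
            × closes — contains both d and \lnot d.
          branch 2.1.2 (add (\lnot \lnot a \land e)):
            (\lnot \lnot a \land e): α-rule — add \lnot \lnot a, e.
            \lnot \lnot a: drop double negation, giving a.
            ○ open, literals {a=T, b=T, d=T, e=T}.
      branch 2.2 (add \lnot (e \land (d \land b)), \lnot (d \to (\lnot \lnot a \land e))):
        \lnot (d \to (\lnot \lnot a \land e)): α-rule — add d, \lnot (\lnot \lnot a \land e).
        \lnot (e \land (d \land b)): β-rule — branch into \lnot e  //  \lnot (d \land b).
          branch 2.2.1 (add \lnot e):
            \lnot (\lnot \lnot a \land e): β-rule — branch into \lnot \lnot \lnot a  //  \lnot e.
              branch 2.2.1.1 (add \lnot \lnot \lnot a):
                \lnot \lnot \lnot a: drop double negation, giving \lnot a.
                ○ open, literals {a=F, d=T, e=F}.
              branch 2.2.1.2 (add \lnot e):
                ○ open, literals {d=T, e=F}.
          branch 2.2.2 (add \lnot (d \land b)):
            \lnot (\lnot \lnot a \land e): β-rule — branch into \lnot \lnot \lnot a  //  \lnot e.
              branch 2.2.2.1 (add \lnot \lnot \lnot a):
                \lnot \lnot \lnot a: drop double negation, giving \lnot a.
                \lnot (d \land b): β-rule — branch into \lnot d  //  \lnot b.
                  branch 2.2.2.1.1 (add \lnot d):
                    × closes — contains both d and \lnot d.
                  branch 2.2.2.1.2 (add \lnot b):
                    ○ open, literals {a=F, b=F, d=T}.
              branch 2.2.2.2 (add \lnot e):
                \lnot (d \land b): β-rule — branch into \lnot d  //  \lnot b.
                  branch 2.2.2.2.1 (add \lnot d):
                    × closes — contains both d and \lnot d.
                  branch 2.2.2.2.2 (add \lnot b):
                    ○ open, literals {b=F, d=T, e=F}.
3 branches closed, 7 open.
Each open branch fixes some atoms; the unmentioned ones are free. Counting distinct full assignments: branch {d=F, e=F} (a, b, c) contributes 8 new; branch {c=F, e=F} (d, a, b) contributes 4 new; branch {a=T, b=T, d=T, e=T} (c) contributes 2 new; branch {a=F, d=T, e=F} (b, c) contributes 2 new; branch {d=T, e=F} (a, b, c) contributes 2 new; branch {a=F, b=F, d=T} (e, c) contributes 2 new; branch {b=F, d=T, e=F} (a, c) contributes 0 new. Total: 20.

20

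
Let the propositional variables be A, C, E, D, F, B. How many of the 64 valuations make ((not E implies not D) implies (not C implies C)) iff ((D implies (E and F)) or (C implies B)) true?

34

Initial set: {(((not E implies not D) implies (not C implies C)) iff ((D implies (E and F)) or (C implies B)))}.
(((not E implies not D) implies (not C implies C)) iff ((D implies (E and F)) or (C implies B))): β-rule — branch into ((not E implies not D) implies (not C implies C)), ((D implies (E and F)) or (C implies B))  //  not ((not E implies not D) implies (not C implies C)), not ((D implies (E and F)) or (C implies B)).
  branch 1 (add ((not E implies not D) implies (not C implies C)), ((D implies (E and F)) or (C implies B))):
    ((not E implies not D) implies (not C implies C)): β-rule — branch into not (not E implies not D)  //  (not C implies C).
      branch 1.1 (add not (not E implies not D)):
        not (not E implies not D): α-rule — add not E, not not D.
        ((D implies (E and F)) or (C implies B)): β-rule — branch into (D implies (E and F))  //  (C implies B).
          branch 1.1.1 (add (D implies (E and F))):
            (D implies (E and F)): β-rule — branch into not D  //  (E and F).
              branch 1.1.1.1 (add not D):
                × closes — contains both D and not D.
              branch 1.1.1.2 (add (E and F)):
                (E and F): α-rule — add E, F.
                × closes — contains both E and not E.
          branch 1.1.2 (add (C implies B)):
            (C implies B): β-rule — branch into not C  //  B.
              branch 1.1.2.1 (add not C):
                ○ open, literals {C=false, D=true, E=false}.
              branch 1.1.2.2 (add B):
                ○ open, literals {B=true, D=true, E=false}.
      branch 1.2 (add (not C implies C)):
        ((D implies (E and F)) or (C implies B)): β-rule — branch into (D implies (E and F))  //  (C implies B).
          branch 1.2.1 (add (D implies (E and F))):
            (not C implies C): β-rule — branch into not not C  //  C.
              branch 1.2.1.1 (add not not C):
                (D implies (E and F)): β-rule — branch into not D  //  (E and F).
                  branch 1.2.1.1.1 (add not D):
                    ○ open, literals {C=true, D=false}.
                  branch 1.2.1.1.2 (add (E and F)):
                    (E and F): α-rule — add E, F.
                    ○ open, literals {C=true, E=true, F=true}.
              branch 1.2.1.2 (add C):
                (D implies (E and F)): β-rule — branch into not D  //  (E and F).
                  branch 1.2.1.2.1 (add not D):
                    ○ open, literals {C=true, D=false}.
                  branch 1.2.1.2.2 (add (E and F)):
                    (E and F): α-rule — add E, F.
                    ○ open, literals {C=true, E=true, F=true}.
          branch 1.2.2 (add (C implies B)):
            (not C implies C): β-rule — branch into not not C  //  C.
              branch 1.2.2.1 (add not not C):
                (C implies B): β-rule — branch into not C  //  B.
                  branch 1.2.2.1.1 (add not C):
                    × closes — contains both C and not C.
                  branch 1.2.2.1.2 (add B):
                    ○ open, literals {B=true, C=true}.
              branch 1.2.2.2 (add C):
                (C implies B): β-rule — branch into not C  //  B.
                  branch 1.2.2.2.1 (add not C):
                    × closes — contains both C and not C.
                  branch 1.2.2.2.2 (add B):
                    ○ open, literals {B=true, C=true}.
  branch 2 (add not ((not E implies not D) implies (not C implies C)), not ((D implies (E and F)) or (C implies B))):
    not ((not E implies not D) implies (not C implies C)): α-rule — add (not E implies not D), not (not C implies C).
    not ((D implies (E and F)) or (C implies B)): α-rule — add not (D implies (E and F)), not (C implies B).
    not (not C implies C): α-rule — add not C, not C.
    not (D implies (E and F)): α-rule — add D, not (E and F).
    not (C implies B): α-rule — add C, not B.
    × closes — contains both C and not C.
5 branches closed, 8 open.
Each open branch fixes some atoms; the unmentioned ones are free. Counting distinct full assignments: branch {C=false, D=true, E=false} (A, F, B) contributes 8 new; branch {B=true, D=true, E=false} (A, C, F) contributes 4 new; branch {C=true, D=false} (A, E, F, B) contributes 16 new; branch {C=true, E=true, F=true} (A, D, B) contributes 4 new; branch {C=true, D=false} (A, E, F, B) contributes 0 new; branch {C=true, E=true, F=true} (A, D, B) contributes 0 new; branch {B=true, C=true} (A, E, D, F) contributes 2 new; branch {B=true, C=true} (A, E, D, F) contributes 0 new. Total: 34.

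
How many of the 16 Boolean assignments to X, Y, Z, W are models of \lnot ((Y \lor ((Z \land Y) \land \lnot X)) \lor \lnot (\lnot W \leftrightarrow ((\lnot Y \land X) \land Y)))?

4

Initial set: {\lnot ((Y \lor ((Z \land Y) \land \lnot X)) \lor \lnot (\lnot W \leftrightarrow ((\lnot Y \land X) \land Y)))}.
\lnot ((Y \lor ((Z \land Y) \land \lnot X)) \lor \lnot (\lnot W \leftrightarrow ((\lnot Y \land X) \land Y))): α-rule — add \lnot (Y \lor ((Z \land Y) \land \lnot X)), \lnot \lnot (\lnot W \leftrightarrow ((\lnot Y \land X) \land Y)).
\lnot (Y \lor ((Z \land Y) \land \lnot X)): α-rule — add \lnot Y, \lnot ((Z \land Y) \land \lnot X).
\lnot \lnot (\lnot W \leftrightarrow ((\lnot Y \land X) \land Y)): β-rule — branch into \lnot W, ((\lnot Y \land X) \land Y)  //  \lnot \lnot W, \lnot ((\lnot Y \land X) \land Y).
  branch 1 (add \lnot W, ((\lnot Y \land X) \land Y)):
    ((\lnot Y \land X) \land Y): α-rule — add (\lnot Y \land X), Y.
    × closes — contains both Y and \lnot Y.
  branch 2 (add \lnot \lnot W, \lnot ((\lnot Y \land X) \land Y)):
    \lnot ((Z \land Y) \land \lnot X): β-rule — branch into \lnot (Z \land Y)  //  \lnot \lnot X.
      branch 2.1 (add \lnot (Z \land Y)):
        \lnot ((\lnot Y \land X) \land Y): β-rule — branch into \lnot (\lnot Y \land X)  //  \lnot Y.
          branch 2.1.1 (add \lnot (\lnot Y \land X)):
            \lnot (Z \land Y): β-rule — branch into \lnot Z  //  \lnot Y.
              branch 2.1.1.1 (add \lnot Z):
                \lnot (\lnot Y \land X): β-rule — branch into \lnot \lnot Y  //  \lnot X.
                  branch 2.1.1.1.1 (add \lnot \lnot Y):
                    × closes — contains both Y and \lnot Y.
                  branch 2.1.1.1.2 (add \lnot X):
                    ○ open, literals {W=1, X=0, Y=0, Z=0}.
              branch 2.1.1.2 (add \lnot Y):
                \lnot (\lnot Y \land X): β-rule — branch into \lnot \lnot Y  //  \lnot X.
                  branch 2.1.1.2.1 (add \lnot \lnot Y):
                    × closes — contains both Y and \lnot Y.
                  branch 2.1.1.2.2 (add \lnot X):
                    ○ open, literals {W=1, X=0, Y=0}.
          branch 2.1.2 (add \lnot Y):
            \lnot (Z \land Y): β-rule — branch into \lnot Z  //  \lnot Y.
              branch 2.1.2.1 (add \lnot Z):
                ○ open, literals {W=1, Y=0, Z=0}.
              branch 2.1.2.2 (add \lnot Y):
                ○ open, literals {W=1, Y=0}.
      branch 2.2 (add \lnot \lnot X):
        \lnot ((\lnot Y \land X) \land Y): β-rule — branch into \lnot (\lnot Y \land X)  //  \lnot Y.
          branch 2.2.1 (add \lnot (\lnot Y \land X)):
            \lnot (\lnot Y \land X): β-rule — branch into \lnot \lnot Y  //  \lnot X.
              branch 2.2.1.1 (add \lnot \lnot Y):
                × closes — contains both Y and \lnot Y.
              branch 2.2.1.2 (add \lnot X):
                × closes — contains both X and \lnot X.
          branch 2.2.2 (add \lnot Y):
            ○ open, literals {W=1, X=1, Y=0}.
5 branches closed, 5 open.
Each open branch fixes some atoms; the unmentioned ones are free. Counting distinct full assignments: branch {W=1, X=0, Y=0, Z=0} (none free) contributes 1 new; branch {W=1, X=0, Y=0} (Z) contributes 1 new; branch {W=1, Y=0, Z=0} (X) contributes 1 new; branch {W=1, Y=0} (X, Z) contributes 1 new; branch {W=1, X=1, Y=0} (Z) contributes 0 new. Total: 4.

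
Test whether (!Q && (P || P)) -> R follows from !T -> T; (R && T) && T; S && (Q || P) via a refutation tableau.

Initial set: {(!T -> T); ((R && T) && T); (S && (Q || P)); !((!Q && (P || P)) -> R)}.
((R && T) && T): α-rule — add (R && T), T.
(S && (Q || P)): α-rule — add S, (Q || P).
!((!Q && (P || P)) -> R): α-rule — add (!Q && (P || P)), !R.
(R && T): α-rule — add R, T.
× closes — contains both R and !R.
All 1 branch closes.
Every branch closed, so the premises entail the conclusion.

Yes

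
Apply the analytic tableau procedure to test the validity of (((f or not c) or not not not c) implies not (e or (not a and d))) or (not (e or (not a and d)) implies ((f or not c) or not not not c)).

Assume the negation and expand:
Initial set: {not ((((f or not c) or not not not c) implies not (e or (not a and d))) or (not (e or (not a and d)) implies ((f or not c) or not not not c)))}.
not ((((f or not c) or not not not c) implies not (e or (not a and d))) or (not (e or (not a and d)) implies ((f or not c) or not not not c))): α-rule — add not (((f or not c) or not not not c) implies not (e or (not a and d))), not (not (e or (not a and d)) implies ((f or not c) or not not not c)).
not (((f or not c) or not not not c) implies not (e or (not a and d))): α-rule — add ((f or not c) or not not not c), not not (e or (not a and d)).
not (not (e or (not a and d)) implies ((f or not c) or not not not c)): α-rule — add not (e or (not a and d)), not ((f or not c) or not not not c).
not (e or (not a and d)): α-rule — add not e, not (not a and d).
not ((f or not c) or not not not c): α-rule — add not (f or not c), not not not not c.
not (f or not c): α-rule — add not f, not not c.
not not not not c: drop double negation, giving not not c.
((f or not c) or not not not c): β-rule — branch into (f or not c)  //  not not not c.
  branch 1 (add (f or not c)):
    not not (e or (not a and d)): β-rule — branch into e  //  (not a and d).
      branch 1.1 (add e):
        × closes — contains both e and not e.
      branch 1.2 (add (not a and d)):
        (not a and d): α-rule — add not a, d.
        not (not a and d): β-rule — branch into not not a  //  not d.
          branch 1.2.1 (add not not a):
            × closes — contains both a and not a.
          branch 1.2.2 (add not d):
            × closes — contains both d and not d.
  branch 2 (add not not not c):
    not not not c: drop double negation, giving not c.
    × closes — contains both c and not c.
All 4 branches close.
Every branch closed, so the negation is unsatisfiable and the formula is valid.

Valid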